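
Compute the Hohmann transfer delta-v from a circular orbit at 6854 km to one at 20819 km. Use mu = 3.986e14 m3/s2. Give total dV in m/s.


V1 = sqrt(mu/r1) = 7626.0 m/s
dV1 = V1*(sqrt(2*r2/(r1+r2)) - 1) = 1728.35 m/s
V2 = sqrt(mu/r2) = 4375.61 m/s
dV2 = V2*(1 - sqrt(2*r1/(r1+r2))) = 1295.99 m/s
Total dV = 3024 m/s

3024 m/s


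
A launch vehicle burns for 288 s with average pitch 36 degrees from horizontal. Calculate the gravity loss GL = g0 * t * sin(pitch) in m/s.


GL = 9.81 * 288 * sin(36 deg) = 1661 m/s

1661 m/s


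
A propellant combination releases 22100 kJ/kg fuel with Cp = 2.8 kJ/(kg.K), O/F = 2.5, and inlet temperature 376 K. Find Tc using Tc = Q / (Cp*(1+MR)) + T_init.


Tc = 22100 / (2.8 * (1 + 2.5)) + 376 = 2631 K

2631 K


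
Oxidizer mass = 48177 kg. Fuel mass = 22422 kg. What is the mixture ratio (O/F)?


MR = 48177 / 22422 = 2.15

2.15


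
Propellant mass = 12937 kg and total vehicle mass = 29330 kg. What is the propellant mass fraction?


PMF = 12937 / 29330 = 0.441

0.441


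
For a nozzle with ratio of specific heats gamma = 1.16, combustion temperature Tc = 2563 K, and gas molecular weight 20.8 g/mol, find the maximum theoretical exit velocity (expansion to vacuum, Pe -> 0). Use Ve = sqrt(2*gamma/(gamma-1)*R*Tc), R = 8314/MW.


R = 8314 / 20.8 = 399.71 J/(kg.K)
Ve = sqrt(2 * 1.16 / (1.16 - 1) * 399.71 * 2563) = 3854 m/s

3854 m/s


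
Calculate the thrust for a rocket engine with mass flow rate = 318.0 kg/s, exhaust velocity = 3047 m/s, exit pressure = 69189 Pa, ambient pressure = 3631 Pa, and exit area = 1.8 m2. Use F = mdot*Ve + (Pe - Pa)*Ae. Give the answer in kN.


F = 318.0 * 3047 + (69189 - 3631) * 1.8 = 1.0870e+06 N = 1087.0 kN

1087.0 kN


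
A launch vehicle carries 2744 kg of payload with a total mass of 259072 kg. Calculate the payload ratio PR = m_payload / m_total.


PR = 2744 / 259072 = 0.0106

0.0106


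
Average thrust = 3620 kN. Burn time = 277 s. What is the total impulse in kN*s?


It = 3620 * 277 = 1002740 kN*s

1002740 kN*s


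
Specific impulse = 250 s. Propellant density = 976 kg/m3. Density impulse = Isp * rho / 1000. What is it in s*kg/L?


rho*Isp = 250 * 976 / 1000 = 244 s*kg/L

244 s*kg/L


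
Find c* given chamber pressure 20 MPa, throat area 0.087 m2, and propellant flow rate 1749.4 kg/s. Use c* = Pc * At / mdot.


c* = 20e6 * 0.087 / 1749.4 = 995 m/s

995 m/s


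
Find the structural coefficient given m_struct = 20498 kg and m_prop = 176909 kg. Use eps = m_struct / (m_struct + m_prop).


eps = 20498 / (20498 + 176909) = 0.1038

0.1038


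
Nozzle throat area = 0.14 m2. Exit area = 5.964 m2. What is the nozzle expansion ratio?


AR = 5.964 / 0.14 = 42.6

42.6


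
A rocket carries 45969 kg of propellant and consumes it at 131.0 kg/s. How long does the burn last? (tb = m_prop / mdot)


tb = 45969 / 131.0 = 350.9 s

350.9 s


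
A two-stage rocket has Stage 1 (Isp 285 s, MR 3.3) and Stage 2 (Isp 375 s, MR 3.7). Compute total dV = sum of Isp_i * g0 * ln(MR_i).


dV1 = 285 * 9.81 * ln(3.3) = 3338.0 m/s
dV2 = 375 * 9.81 * ln(3.7) = 4813.0 m/s
Total dV = 3338.0 + 4813.0 = 8151.0 m/s ~ 8151 m/s

8151 m/s


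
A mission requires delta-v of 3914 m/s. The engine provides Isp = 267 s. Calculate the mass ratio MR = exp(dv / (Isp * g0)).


Ve = 267 * 9.81 = 2619.27 m/s
MR = exp(3914 / 2619.27) = 4.456

4.456


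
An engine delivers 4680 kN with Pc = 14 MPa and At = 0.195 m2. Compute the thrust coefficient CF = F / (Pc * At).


CF = 4680000 / (14e6 * 0.195) = 1.71

1.71


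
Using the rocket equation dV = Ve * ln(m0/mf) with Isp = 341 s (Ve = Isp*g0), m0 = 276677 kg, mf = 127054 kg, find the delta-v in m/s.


Ve = 341 * 9.81 = 3345.21 m/s
dV = 3345.21 * ln(276677/127054) = 2603 m/s

2603 m/s


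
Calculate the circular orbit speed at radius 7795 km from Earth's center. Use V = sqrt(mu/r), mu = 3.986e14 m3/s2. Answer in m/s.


V = sqrt(3.986e14 / 7795000) = 7151 m/s

7151 m/s


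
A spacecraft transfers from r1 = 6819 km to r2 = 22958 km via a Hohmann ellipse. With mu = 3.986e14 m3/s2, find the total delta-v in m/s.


V1 = sqrt(mu/r1) = 7645.54 m/s
dV1 = V1*(sqrt(2*r2/(r1+r2)) - 1) = 1848.47 m/s
V2 = sqrt(mu/r2) = 4166.79 m/s
dV2 = V2*(1 - sqrt(2*r1/(r1+r2))) = 1346.87 m/s
Total dV = 3195 m/s

3195 m/s


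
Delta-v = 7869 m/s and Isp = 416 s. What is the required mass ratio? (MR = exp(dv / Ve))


Ve = 416 * 9.81 = 4080.96 m/s
MR = exp(7869 / 4080.96) = 6.877

6.877


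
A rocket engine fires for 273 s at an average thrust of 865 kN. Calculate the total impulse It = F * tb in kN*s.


It = 865 * 273 = 236145 kN*s

236145 kN*s


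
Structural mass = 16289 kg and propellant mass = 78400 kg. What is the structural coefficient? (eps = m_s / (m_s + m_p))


eps = 16289 / (16289 + 78400) = 0.172

0.172


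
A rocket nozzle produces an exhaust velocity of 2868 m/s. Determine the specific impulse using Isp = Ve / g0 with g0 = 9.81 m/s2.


Isp = Ve / g0 = 2868 / 9.81 = 292.4 s

292.4 s


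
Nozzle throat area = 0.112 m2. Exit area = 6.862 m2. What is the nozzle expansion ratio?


AR = 6.862 / 0.112 = 61.3

61.3


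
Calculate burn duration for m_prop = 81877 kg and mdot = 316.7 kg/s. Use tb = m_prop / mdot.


tb = 81877 / 316.7 = 258.5 s

258.5 s


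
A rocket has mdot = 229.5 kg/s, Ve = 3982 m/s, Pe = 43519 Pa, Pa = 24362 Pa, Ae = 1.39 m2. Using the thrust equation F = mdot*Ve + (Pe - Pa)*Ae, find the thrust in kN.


F = 229.5 * 3982 + (43519 - 24362) * 1.39 = 940497.0 N = 940.5 kN

940.5 kN


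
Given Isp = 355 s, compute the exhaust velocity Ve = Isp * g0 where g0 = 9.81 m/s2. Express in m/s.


Ve = Isp * g0 = 355 * 9.81 = 3482.6 m/s

3482.6 m/s


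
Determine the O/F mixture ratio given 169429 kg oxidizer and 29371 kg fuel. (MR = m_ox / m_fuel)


MR = 169429 / 29371 = 5.77

5.77


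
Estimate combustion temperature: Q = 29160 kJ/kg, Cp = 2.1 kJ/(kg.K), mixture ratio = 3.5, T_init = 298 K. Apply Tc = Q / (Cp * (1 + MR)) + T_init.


Tc = 29160 / (2.1 * (1 + 3.5)) + 298 = 3384 K

3384 K


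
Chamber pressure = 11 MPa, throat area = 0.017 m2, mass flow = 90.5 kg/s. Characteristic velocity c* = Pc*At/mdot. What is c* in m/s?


c* = 11e6 * 0.017 / 90.5 = 2066 m/s

2066 m/s


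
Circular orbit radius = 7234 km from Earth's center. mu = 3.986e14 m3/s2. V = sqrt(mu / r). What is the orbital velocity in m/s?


V = sqrt(3.986e14 / 7234000) = 7423 m/s

7423 m/s


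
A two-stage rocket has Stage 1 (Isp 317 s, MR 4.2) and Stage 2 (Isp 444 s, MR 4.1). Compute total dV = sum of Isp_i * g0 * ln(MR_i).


dV1 = 317 * 9.81 * ln(4.2) = 4462.8 m/s
dV2 = 444 * 9.81 * ln(4.1) = 6145.8 m/s
Total dV = 4462.8 + 6145.8 = 10608.6 m/s ~ 10609 m/s

10609 m/s


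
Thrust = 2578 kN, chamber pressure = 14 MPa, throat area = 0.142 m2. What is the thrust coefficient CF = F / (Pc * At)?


CF = 2578000 / (14e6 * 0.142) = 1.3

1.3


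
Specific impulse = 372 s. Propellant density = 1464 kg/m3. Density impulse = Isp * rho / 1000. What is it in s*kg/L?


rho*Isp = 372 * 1464 / 1000 = 545 s*kg/L

545 s*kg/L


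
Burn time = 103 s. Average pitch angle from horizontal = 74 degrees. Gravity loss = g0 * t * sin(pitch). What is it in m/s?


GL = 9.81 * 103 * sin(74 deg) = 971 m/s

971 m/s


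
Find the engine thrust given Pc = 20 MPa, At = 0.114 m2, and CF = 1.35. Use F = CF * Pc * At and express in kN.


F = 1.35 * 20e6 * 0.114 = 3.0780e+06 N = 3078.0 kN

3078.0 kN


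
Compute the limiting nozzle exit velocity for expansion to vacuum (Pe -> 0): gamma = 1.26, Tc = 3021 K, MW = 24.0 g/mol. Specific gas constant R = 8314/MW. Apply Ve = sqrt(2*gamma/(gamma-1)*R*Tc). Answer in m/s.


R = 8314 / 24.0 = 346.42 J/(kg.K)
Ve = sqrt(2 * 1.26 / (1.26 - 1) * 346.42 * 3021) = 3185 m/s

3185 m/s


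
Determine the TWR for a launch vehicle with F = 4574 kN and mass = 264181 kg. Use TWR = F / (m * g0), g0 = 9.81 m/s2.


TWR = 4574000 / (264181 * 9.81) = 1.76

1.76


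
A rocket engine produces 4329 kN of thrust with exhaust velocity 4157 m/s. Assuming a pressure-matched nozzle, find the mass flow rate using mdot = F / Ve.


mdot = F / Ve = 4329000 / 4157 = 1041.4 kg/s

1041.4 kg/s


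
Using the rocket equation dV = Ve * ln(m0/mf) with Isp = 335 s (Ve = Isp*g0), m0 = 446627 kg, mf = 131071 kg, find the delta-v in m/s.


Ve = 335 * 9.81 = 3286.35 m/s
dV = 3286.35 * ln(446627/131071) = 4029 m/s

4029 m/s


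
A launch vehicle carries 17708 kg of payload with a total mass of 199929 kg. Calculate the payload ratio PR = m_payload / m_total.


PR = 17708 / 199929 = 0.0886

0.0886


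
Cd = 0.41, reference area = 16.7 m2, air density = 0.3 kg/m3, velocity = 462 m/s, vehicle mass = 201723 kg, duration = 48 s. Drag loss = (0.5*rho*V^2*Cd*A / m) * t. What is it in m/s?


D = 0.5 * 0.3 * 462^2 * 0.41 * 16.7 = 219217.66 N
a = 219217.66 / 201723 = 1.0867 m/s2
dV = 1.0867 * 48 = 52.2 m/s

52.2 m/s


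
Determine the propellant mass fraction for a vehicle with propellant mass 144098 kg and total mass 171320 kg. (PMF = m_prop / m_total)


PMF = 144098 / 171320 = 0.841

0.841


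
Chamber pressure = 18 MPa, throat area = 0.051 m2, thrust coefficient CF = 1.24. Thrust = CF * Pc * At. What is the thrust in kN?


F = 1.24 * 18e6 * 0.051 = 1.1383e+06 N = 1138.3 kN

1138.3 kN


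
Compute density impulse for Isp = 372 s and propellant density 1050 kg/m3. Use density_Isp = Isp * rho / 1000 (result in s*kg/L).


rho*Isp = 372 * 1050 / 1000 = 391 s*kg/L

391 s*kg/L


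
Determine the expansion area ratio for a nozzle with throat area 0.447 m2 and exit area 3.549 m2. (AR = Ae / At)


AR = 3.549 / 0.447 = 7.9

7.9


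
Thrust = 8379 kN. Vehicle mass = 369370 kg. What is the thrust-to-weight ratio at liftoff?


TWR = 8379000 / (369370 * 9.81) = 2.31

2.31


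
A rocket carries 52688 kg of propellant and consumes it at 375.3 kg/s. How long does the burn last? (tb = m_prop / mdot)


tb = 52688 / 375.3 = 140.4 s

140.4 s


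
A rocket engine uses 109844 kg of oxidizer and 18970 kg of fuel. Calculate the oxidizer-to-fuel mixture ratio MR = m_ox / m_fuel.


MR = 109844 / 18970 = 5.79

5.79


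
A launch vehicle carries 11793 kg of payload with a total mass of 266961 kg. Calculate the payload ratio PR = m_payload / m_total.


PR = 11793 / 266961 = 0.0442

0.0442


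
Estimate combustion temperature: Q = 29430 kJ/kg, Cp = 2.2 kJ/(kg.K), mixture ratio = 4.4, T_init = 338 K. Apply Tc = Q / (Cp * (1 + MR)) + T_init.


Tc = 29430 / (2.2 * (1 + 4.4)) + 338 = 2815 K

2815 K


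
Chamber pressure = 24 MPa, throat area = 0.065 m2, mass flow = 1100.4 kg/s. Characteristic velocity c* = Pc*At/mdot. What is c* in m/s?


c* = 24e6 * 0.065 / 1100.4 = 1418 m/s

1418 m/s


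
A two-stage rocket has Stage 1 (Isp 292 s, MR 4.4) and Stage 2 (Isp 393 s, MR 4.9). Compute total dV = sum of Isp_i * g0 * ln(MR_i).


dV1 = 292 * 9.81 * ln(4.4) = 4244.1 m/s
dV2 = 393 * 9.81 * ln(4.9) = 6127.0 m/s
Total dV = 4244.1 + 6127.0 = 10371.1 m/s ~ 10371 m/s

10371 m/s


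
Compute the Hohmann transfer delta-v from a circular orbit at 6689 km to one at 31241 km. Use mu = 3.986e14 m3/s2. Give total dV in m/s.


V1 = sqrt(mu/r1) = 7719.48 m/s
dV1 = V1*(sqrt(2*r2/(r1+r2)) - 1) = 2188.25 m/s
V2 = sqrt(mu/r2) = 3571.96 m/s
dV2 = V2*(1 - sqrt(2*r1/(r1+r2))) = 1450.62 m/s
Total dV = 3639 m/s

3639 m/s


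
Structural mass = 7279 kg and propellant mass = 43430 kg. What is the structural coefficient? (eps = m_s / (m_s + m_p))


eps = 7279 / (7279 + 43430) = 0.1435

0.1435


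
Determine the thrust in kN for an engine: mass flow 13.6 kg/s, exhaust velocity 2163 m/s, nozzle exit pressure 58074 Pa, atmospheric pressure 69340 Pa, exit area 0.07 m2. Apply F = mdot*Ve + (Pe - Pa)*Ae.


F = 13.6 * 2163 + (58074 - 69340) * 0.07 = 28628.0 N = 28.6 kN

28.6 kN


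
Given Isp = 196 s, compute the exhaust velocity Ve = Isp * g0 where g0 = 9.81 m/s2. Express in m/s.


Ve = Isp * g0 = 196 * 9.81 = 1922.8 m/s

1922.8 m/s


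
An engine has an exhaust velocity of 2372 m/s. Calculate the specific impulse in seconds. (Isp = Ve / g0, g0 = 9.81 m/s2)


Isp = Ve / g0 = 2372 / 9.81 = 241.8 s

241.8 s


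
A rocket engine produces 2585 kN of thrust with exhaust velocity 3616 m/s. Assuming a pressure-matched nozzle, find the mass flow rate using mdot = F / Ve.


mdot = F / Ve = 2585000 / 3616 = 714.9 kg/s

714.9 kg/s


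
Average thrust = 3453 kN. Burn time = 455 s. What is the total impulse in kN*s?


It = 3453 * 455 = 1571115 kN*s

1571115 kN*s


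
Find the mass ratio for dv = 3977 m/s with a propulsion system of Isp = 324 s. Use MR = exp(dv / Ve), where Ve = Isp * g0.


Ve = 324 * 9.81 = 3178.44 m/s
MR = exp(3977 / 3178.44) = 3.495

3.495


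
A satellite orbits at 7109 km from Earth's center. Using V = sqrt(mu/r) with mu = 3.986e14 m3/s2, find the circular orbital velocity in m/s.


V = sqrt(3.986e14 / 7109000) = 7488 m/s

7488 m/s


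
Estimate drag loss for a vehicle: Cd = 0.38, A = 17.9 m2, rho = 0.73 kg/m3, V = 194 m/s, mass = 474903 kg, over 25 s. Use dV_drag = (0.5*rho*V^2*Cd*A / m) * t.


D = 0.5 * 0.73 * 194^2 * 0.38 * 17.9 = 93440.03 N
a = 93440.03 / 474903 = 0.1968 m/s2
dV = 0.1968 * 25 = 4.9 m/s

4.9 m/s


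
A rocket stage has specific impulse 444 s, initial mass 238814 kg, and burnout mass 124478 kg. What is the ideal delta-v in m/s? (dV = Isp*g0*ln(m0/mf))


Ve = 444 * 9.81 = 4355.64 m/s
dV = 4355.64 * ln(238814/124478) = 2838 m/s

2838 m/s


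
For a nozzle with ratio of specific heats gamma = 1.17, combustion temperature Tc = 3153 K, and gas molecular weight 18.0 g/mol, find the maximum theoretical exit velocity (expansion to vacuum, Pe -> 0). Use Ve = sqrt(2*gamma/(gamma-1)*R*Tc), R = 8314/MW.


R = 8314 / 18.0 = 461.89 J/(kg.K)
Ve = sqrt(2 * 1.17 / (1.17 - 1) * 461.89 * 3153) = 4477 m/s

4477 m/s


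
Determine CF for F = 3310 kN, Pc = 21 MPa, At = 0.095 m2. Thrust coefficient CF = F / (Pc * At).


CF = 3310000 / (21e6 * 0.095) = 1.66

1.66


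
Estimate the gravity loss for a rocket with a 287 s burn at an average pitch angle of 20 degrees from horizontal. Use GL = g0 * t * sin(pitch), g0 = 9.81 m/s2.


GL = 9.81 * 287 * sin(20 deg) = 963 m/s

963 m/s


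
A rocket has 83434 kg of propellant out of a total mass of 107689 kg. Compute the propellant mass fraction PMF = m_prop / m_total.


PMF = 83434 / 107689 = 0.775

0.775


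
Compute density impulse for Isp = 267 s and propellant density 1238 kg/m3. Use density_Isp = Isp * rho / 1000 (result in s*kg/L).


rho*Isp = 267 * 1238 / 1000 = 331 s*kg/L

331 s*kg/L


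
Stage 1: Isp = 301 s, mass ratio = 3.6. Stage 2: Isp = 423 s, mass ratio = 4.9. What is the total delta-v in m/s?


dV1 = 301 * 9.81 * ln(3.6) = 3782.4 m/s
dV2 = 423 * 9.81 * ln(4.9) = 6594.7 m/s
Total dV = 3782.4 + 6594.7 = 10377.1 m/s ~ 10377 m/s

10377 m/s


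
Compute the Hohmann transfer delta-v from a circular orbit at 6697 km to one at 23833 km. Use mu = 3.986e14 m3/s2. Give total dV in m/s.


V1 = sqrt(mu/r1) = 7714.87 m/s
dV1 = V1*(sqrt(2*r2/(r1+r2)) - 1) = 1924.96 m/s
V2 = sqrt(mu/r2) = 4089.59 m/s
dV2 = V2*(1 - sqrt(2*r1/(r1+r2))) = 1380.82 m/s
Total dV = 3306 m/s

3306 m/s


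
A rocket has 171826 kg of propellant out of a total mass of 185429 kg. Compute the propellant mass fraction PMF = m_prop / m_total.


PMF = 171826 / 185429 = 0.927

0.927


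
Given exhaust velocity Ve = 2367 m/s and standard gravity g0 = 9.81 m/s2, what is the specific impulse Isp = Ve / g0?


Isp = Ve / g0 = 2367 / 9.81 = 241.3 s

241.3 s


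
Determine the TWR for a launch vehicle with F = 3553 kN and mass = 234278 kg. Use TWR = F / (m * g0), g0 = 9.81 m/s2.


TWR = 3553000 / (234278 * 9.81) = 1.55

1.55


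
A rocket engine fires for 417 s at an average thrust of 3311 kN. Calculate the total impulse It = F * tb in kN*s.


It = 3311 * 417 = 1380687 kN*s

1380687 kN*s


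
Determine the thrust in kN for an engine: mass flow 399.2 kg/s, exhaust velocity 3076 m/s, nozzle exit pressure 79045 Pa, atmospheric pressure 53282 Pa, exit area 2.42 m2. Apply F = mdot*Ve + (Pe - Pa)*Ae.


F = 399.2 * 3076 + (79045 - 53282) * 2.42 = 1.2903e+06 N = 1290.3 kN

1290.3 kN


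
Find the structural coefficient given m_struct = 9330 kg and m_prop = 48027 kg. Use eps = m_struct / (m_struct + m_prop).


eps = 9330 / (9330 + 48027) = 0.1627

0.1627


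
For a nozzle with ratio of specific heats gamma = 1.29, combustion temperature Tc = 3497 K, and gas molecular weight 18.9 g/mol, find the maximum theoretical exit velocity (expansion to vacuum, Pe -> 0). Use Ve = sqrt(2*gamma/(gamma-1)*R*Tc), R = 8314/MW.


R = 8314 / 18.9 = 439.89 J/(kg.K)
Ve = sqrt(2 * 1.29 / (1.29 - 1) * 439.89 * 3497) = 3699 m/s

3699 m/s


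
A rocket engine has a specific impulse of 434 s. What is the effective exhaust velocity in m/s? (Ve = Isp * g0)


Ve = Isp * g0 = 434 * 9.81 = 4257.5 m/s

4257.5 m/s


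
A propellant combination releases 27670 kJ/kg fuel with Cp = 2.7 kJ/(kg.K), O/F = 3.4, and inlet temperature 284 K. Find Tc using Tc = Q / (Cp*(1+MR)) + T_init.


Tc = 27670 / (2.7 * (1 + 3.4)) + 284 = 2613 K

2613 K


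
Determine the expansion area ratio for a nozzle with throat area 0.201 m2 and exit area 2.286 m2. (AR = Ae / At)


AR = 2.286 / 0.201 = 11.4

11.4


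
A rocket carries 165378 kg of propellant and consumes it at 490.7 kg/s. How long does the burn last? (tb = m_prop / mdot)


tb = 165378 / 490.7 = 337.0 s

337.0 s


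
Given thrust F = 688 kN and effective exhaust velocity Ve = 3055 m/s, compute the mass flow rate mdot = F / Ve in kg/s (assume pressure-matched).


mdot = F / Ve = 688000 / 3055 = 225.2 kg/s

225.2 kg/s


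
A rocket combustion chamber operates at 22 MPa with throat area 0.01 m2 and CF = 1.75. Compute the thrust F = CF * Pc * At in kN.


F = 1.75 * 22e6 * 0.01 = 385000.0 N = 385.0 kN

385.0 kN


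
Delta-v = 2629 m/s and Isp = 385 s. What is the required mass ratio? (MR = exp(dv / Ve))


Ve = 385 * 9.81 = 3776.85 m/s
MR = exp(2629 / 3776.85) = 2.006

2.006


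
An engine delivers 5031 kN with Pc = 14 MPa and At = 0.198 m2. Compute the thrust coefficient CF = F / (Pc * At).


CF = 5031000 / (14e6 * 0.198) = 1.81

1.81


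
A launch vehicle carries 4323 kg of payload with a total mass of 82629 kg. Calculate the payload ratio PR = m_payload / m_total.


PR = 4323 / 82629 = 0.0523

0.0523


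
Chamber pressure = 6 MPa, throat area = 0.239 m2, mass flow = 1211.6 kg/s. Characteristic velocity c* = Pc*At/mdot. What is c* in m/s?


c* = 6e6 * 0.239 / 1211.6 = 1184 m/s

1184 m/s


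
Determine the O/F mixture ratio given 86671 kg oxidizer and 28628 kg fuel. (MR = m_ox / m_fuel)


MR = 86671 / 28628 = 3.03

3.03


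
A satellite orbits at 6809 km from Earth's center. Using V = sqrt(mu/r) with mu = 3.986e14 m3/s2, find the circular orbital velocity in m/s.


V = sqrt(3.986e14 / 6809000) = 7651 m/s

7651 m/s


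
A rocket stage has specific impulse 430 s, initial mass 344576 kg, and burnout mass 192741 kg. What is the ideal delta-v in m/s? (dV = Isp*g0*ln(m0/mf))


Ve = 430 * 9.81 = 4218.3 m/s
dV = 4218.3 * ln(344576/192741) = 2451 m/s

2451 m/s


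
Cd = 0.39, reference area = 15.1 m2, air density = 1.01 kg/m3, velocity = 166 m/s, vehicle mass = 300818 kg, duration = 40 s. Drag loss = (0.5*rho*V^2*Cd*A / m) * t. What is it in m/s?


D = 0.5 * 1.01 * 166^2 * 0.39 * 15.1 = 81950.03 N
a = 81950.03 / 300818 = 0.2724 m/s2
dV = 0.2724 * 40 = 10.9 m/s

10.9 m/s


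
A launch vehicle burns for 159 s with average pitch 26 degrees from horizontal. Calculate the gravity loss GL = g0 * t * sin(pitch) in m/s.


GL = 9.81 * 159 * sin(26 deg) = 684 m/s

684 m/s


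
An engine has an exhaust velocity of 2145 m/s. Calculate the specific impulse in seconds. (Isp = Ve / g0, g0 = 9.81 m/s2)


Isp = Ve / g0 = 2145 / 9.81 = 218.7 s

218.7 s


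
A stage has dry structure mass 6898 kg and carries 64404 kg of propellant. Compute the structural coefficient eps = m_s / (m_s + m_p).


eps = 6898 / (6898 + 64404) = 0.0967

0.0967


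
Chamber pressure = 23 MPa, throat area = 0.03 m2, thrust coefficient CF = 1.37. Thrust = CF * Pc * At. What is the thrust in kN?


F = 1.37 * 23e6 * 0.03 = 945300.0 N = 945.3 kN

945.3 kN


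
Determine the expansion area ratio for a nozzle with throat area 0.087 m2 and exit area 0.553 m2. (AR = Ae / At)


AR = 0.553 / 0.087 = 6.4

6.4


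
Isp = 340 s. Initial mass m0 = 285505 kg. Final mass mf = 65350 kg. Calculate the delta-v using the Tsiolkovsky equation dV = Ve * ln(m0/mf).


Ve = 340 * 9.81 = 3335.4 m/s
dV = 3335.4 * ln(285505/65350) = 4918 m/s

4918 m/s


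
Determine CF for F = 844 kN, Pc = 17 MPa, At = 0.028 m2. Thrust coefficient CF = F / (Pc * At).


CF = 844000 / (17e6 * 0.028) = 1.77

1.77


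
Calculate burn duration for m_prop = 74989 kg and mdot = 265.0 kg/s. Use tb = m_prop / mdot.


tb = 74989 / 265.0 = 283.0 s

283.0 s


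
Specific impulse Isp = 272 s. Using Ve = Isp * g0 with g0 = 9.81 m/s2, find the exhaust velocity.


Ve = Isp * g0 = 272 * 9.81 = 2668.3 m/s

2668.3 m/s


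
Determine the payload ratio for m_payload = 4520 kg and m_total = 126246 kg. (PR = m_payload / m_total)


PR = 4520 / 126246 = 0.0358

0.0358


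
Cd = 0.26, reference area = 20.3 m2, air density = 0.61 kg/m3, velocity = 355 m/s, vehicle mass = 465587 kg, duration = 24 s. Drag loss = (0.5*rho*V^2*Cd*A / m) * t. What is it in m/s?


D = 0.5 * 0.61 * 355^2 * 0.26 * 20.3 = 202873.78 N
a = 202873.78 / 465587 = 0.4357 m/s2
dV = 0.4357 * 24 = 10.5 m/s

10.5 m/s


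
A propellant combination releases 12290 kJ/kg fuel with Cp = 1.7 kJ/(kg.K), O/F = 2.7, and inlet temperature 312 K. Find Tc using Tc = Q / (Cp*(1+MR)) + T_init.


Tc = 12290 / (1.7 * (1 + 2.7)) + 312 = 2266 K

2266 K


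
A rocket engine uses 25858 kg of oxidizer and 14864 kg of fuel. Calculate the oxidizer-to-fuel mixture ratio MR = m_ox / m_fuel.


MR = 25858 / 14864 = 1.74

1.74


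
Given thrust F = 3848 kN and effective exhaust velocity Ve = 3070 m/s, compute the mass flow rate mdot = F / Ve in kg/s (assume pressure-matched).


mdot = F / Ve = 3848000 / 3070 = 1253.4 kg/s

1253.4 kg/s


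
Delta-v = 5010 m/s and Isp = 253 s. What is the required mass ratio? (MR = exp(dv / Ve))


Ve = 253 * 9.81 = 2481.93 m/s
MR = exp(5010 / 2481.93) = 7.528

7.528


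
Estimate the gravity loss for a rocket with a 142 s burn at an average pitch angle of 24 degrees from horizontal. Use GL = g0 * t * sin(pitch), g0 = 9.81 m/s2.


GL = 9.81 * 142 * sin(24 deg) = 567 m/s

567 m/s


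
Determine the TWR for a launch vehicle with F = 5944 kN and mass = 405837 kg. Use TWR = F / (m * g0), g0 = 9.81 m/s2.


TWR = 5944000 / (405837 * 9.81) = 1.49

1.49


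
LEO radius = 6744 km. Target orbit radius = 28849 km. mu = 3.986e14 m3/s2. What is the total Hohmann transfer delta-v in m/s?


V1 = sqrt(mu/r1) = 7687.94 m/s
dV1 = V1*(sqrt(2*r2/(r1+r2)) - 1) = 2100.38 m/s
V2 = sqrt(mu/r2) = 3717.09 m/s
dV2 = V2*(1 - sqrt(2*r1/(r1+r2))) = 1428.89 m/s
Total dV = 3529 m/s

3529 m/s


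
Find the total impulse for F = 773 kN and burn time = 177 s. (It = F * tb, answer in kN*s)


It = 773 * 177 = 136821 kN*s

136821 kN*s


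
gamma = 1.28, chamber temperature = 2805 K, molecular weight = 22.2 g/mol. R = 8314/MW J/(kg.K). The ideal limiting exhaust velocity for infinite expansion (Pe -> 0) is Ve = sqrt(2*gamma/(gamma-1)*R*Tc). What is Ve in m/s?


R = 8314 / 22.2 = 374.5 J/(kg.K)
Ve = sqrt(2 * 1.28 / (1.28 - 1) * 374.5 * 2805) = 3099 m/s

3099 m/s


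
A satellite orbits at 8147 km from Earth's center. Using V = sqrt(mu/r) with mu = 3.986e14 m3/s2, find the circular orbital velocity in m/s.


V = sqrt(3.986e14 / 8147000) = 6995 m/s

6995 m/s


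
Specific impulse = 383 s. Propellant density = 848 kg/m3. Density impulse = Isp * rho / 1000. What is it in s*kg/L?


rho*Isp = 383 * 848 / 1000 = 325 s*kg/L

325 s*kg/L


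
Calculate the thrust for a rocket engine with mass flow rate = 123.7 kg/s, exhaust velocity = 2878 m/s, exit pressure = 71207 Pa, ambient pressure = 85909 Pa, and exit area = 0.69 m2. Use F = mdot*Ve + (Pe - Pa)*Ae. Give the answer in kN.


F = 123.7 * 2878 + (71207 - 85909) * 0.69 = 345864.0 N = 345.9 kN

345.9 kN


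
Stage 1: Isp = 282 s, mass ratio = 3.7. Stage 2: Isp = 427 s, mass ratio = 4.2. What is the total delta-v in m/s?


dV1 = 282 * 9.81 * ln(3.7) = 3619.4 m/s
dV2 = 427 * 9.81 * ln(4.2) = 6011.4 m/s
Total dV = 3619.4 + 6011.4 = 9630.8 m/s ~ 9631 m/s

9631 m/s


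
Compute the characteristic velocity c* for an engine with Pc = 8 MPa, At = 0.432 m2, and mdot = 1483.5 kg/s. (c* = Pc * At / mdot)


c* = 8e6 * 0.432 / 1483.5 = 2330 m/s

2330 m/s


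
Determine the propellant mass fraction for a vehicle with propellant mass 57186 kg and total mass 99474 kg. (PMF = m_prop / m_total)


PMF = 57186 / 99474 = 0.575

0.575


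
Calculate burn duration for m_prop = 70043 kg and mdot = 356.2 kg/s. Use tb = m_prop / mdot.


tb = 70043 / 356.2 = 196.6 s

196.6 s


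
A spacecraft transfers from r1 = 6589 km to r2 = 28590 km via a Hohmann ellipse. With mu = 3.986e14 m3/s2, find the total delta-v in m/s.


V1 = sqrt(mu/r1) = 7777.84 m/s
dV1 = V1*(sqrt(2*r2/(r1+r2)) - 1) = 2138.22 m/s
V2 = sqrt(mu/r2) = 3733.89 m/s
dV2 = V2*(1 - sqrt(2*r1/(r1+r2))) = 1448.58 m/s
Total dV = 3587 m/s

3587 m/s


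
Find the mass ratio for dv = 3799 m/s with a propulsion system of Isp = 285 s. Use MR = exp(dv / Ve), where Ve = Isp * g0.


Ve = 285 * 9.81 = 2795.85 m/s
MR = exp(3799 / 2795.85) = 3.892

3.892


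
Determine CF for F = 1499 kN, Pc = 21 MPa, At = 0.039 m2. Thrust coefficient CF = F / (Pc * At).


CF = 1499000 / (21e6 * 0.039) = 1.83

1.83


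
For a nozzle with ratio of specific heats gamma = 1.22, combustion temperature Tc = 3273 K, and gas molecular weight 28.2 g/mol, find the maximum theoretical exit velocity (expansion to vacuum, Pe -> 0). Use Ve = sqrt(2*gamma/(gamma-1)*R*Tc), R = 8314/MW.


R = 8314 / 28.2 = 294.82 J/(kg.K)
Ve = sqrt(2 * 1.22 / (1.22 - 1) * 294.82 * 3273) = 3271 m/s

3271 m/s


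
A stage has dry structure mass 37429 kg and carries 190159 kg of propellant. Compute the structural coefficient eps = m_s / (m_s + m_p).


eps = 37429 / (37429 + 190159) = 0.1645

0.1645


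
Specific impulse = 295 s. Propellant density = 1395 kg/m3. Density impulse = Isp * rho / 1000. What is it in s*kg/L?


rho*Isp = 295 * 1395 / 1000 = 412 s*kg/L

412 s*kg/L


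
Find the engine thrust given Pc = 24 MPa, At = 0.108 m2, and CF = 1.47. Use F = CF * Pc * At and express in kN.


F = 1.47 * 24e6 * 0.108 = 3.8102e+06 N = 3810.2 kN

3810.2 kN


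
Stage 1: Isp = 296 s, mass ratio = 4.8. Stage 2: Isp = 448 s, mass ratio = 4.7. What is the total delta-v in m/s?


dV1 = 296 * 9.81 * ln(4.8) = 4554.9 m/s
dV2 = 448 * 9.81 * ln(4.7) = 6801.4 m/s
Total dV = 4554.9 + 6801.4 = 11356.3 m/s ~ 11356 m/s

11356 m/s


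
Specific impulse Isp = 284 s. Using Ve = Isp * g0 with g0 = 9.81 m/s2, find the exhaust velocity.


Ve = Isp * g0 = 284 * 9.81 = 2786.0 m/s

2786.0 m/s


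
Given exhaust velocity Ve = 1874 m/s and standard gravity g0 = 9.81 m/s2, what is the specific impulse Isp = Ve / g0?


Isp = Ve / g0 = 1874 / 9.81 = 191.0 s

191.0 s


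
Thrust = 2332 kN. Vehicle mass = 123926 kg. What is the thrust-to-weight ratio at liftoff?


TWR = 2332000 / (123926 * 9.81) = 1.92

1.92


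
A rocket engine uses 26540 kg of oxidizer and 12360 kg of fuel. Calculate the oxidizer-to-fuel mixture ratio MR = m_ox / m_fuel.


MR = 26540 / 12360 = 2.15

2.15


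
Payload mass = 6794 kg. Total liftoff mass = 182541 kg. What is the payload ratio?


PR = 6794 / 182541 = 0.0372

0.0372


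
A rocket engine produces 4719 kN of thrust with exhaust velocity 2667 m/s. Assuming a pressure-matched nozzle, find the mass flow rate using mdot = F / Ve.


mdot = F / Ve = 4719000 / 2667 = 1769.4 kg/s

1769.4 kg/s


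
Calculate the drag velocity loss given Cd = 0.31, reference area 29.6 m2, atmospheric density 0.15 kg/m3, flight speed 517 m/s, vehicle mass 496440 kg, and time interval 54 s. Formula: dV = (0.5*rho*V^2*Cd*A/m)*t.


D = 0.5 * 0.15 * 517^2 * 0.31 * 29.6 = 183948.29 N
a = 183948.29 / 496440 = 0.3705 m/s2
dV = 0.3705 * 54 = 20.0 m/s

20.0 m/s


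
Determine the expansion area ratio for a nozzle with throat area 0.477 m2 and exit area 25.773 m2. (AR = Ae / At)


AR = 25.773 / 0.477 = 54.0

54.0


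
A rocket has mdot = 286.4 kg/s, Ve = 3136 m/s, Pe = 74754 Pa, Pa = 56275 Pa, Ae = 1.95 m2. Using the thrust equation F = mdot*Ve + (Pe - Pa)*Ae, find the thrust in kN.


F = 286.4 * 3136 + (74754 - 56275) * 1.95 = 934184.0 N = 934.2 kN

934.2 kN


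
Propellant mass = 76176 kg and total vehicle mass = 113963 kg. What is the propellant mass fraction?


PMF = 76176 / 113963 = 0.668

0.668


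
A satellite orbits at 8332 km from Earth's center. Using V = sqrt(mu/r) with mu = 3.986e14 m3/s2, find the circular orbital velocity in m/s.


V = sqrt(3.986e14 / 8332000) = 6917 m/s

6917 m/s


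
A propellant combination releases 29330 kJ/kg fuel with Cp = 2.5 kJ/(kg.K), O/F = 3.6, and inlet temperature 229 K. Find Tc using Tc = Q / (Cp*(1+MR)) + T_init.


Tc = 29330 / (2.5 * (1 + 3.6)) + 229 = 2779 K

2779 K


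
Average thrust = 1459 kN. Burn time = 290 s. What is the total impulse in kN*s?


It = 1459 * 290 = 423110 kN*s

423110 kN*s


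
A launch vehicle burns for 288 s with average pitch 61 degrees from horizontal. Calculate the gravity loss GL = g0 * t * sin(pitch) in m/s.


GL = 9.81 * 288 * sin(61 deg) = 2471 m/s

2471 m/s


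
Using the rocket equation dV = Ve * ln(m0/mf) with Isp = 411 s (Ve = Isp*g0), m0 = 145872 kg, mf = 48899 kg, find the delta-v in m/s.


Ve = 411 * 9.81 = 4031.91 m/s
dV = 4031.91 * ln(145872/48899) = 4407 m/s

4407 m/s


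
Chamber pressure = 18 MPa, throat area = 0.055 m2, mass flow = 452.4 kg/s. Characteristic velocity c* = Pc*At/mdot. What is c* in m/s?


c* = 18e6 * 0.055 / 452.4 = 2188 m/s

2188 m/s


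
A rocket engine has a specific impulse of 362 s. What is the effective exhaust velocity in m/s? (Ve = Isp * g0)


Ve = Isp * g0 = 362 * 9.81 = 3551.2 m/s

3551.2 m/s


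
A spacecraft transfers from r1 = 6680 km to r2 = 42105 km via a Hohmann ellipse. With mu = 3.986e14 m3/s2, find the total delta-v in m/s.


V1 = sqrt(mu/r1) = 7724.68 m/s
dV1 = V1*(sqrt(2*r2/(r1+r2)) - 1) = 2424.22 m/s
V2 = sqrt(mu/r2) = 3076.82 m/s
dV2 = V2*(1 - sqrt(2*r1/(r1+r2))) = 1466.68 m/s
Total dV = 3891 m/s

3891 m/s


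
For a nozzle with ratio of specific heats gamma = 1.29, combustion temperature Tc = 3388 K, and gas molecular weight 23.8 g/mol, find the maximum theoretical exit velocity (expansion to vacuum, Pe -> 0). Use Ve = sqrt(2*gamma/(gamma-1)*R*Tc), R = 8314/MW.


R = 8314 / 23.8 = 349.33 J/(kg.K)
Ve = sqrt(2 * 1.29 / (1.29 - 1) * 349.33 * 3388) = 3245 m/s

3245 m/s


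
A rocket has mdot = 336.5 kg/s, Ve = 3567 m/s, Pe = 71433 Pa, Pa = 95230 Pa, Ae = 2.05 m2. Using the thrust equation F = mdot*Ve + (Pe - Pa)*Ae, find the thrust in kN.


F = 336.5 * 3567 + (71433 - 95230) * 2.05 = 1.1515e+06 N = 1151.5 kN

1151.5 kN


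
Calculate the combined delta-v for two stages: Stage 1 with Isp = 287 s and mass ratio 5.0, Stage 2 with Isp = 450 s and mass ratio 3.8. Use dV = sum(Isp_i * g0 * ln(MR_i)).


dV1 = 287 * 9.81 * ln(5.0) = 4531.3 m/s
dV2 = 450 * 9.81 * ln(3.8) = 5893.4 m/s
Total dV = 4531.3 + 5893.4 = 10424.7 m/s ~ 10425 m/s

10425 m/s


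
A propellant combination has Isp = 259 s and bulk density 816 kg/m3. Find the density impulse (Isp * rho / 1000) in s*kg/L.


rho*Isp = 259 * 816 / 1000 = 211 s*kg/L

211 s*kg/L


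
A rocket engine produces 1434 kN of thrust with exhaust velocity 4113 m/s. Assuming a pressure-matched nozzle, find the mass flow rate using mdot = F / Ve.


mdot = F / Ve = 1434000 / 4113 = 348.7 kg/s

348.7 kg/s


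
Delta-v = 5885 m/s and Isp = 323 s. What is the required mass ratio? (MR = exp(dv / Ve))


Ve = 323 * 9.81 = 3168.63 m/s
MR = exp(5885 / 3168.63) = 6.406

6.406


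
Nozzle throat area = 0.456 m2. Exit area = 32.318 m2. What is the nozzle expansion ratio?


AR = 32.318 / 0.456 = 70.9

70.9


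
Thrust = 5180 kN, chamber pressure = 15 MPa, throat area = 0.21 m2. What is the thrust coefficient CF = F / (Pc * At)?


CF = 5180000 / (15e6 * 0.21) = 1.64

1.64


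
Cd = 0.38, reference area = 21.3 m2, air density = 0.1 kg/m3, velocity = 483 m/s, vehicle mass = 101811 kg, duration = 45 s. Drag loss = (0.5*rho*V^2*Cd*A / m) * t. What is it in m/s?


D = 0.5 * 0.1 * 483^2 * 0.38 * 21.3 = 94412.06 N
a = 94412.06 / 101811 = 0.9273 m/s2
dV = 0.9273 * 45 = 41.7 m/s

41.7 m/s


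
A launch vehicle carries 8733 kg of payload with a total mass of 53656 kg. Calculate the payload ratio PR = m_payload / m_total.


PR = 8733 / 53656 = 0.1628

0.1628


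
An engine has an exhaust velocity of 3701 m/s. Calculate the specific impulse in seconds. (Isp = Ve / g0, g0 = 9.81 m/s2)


Isp = Ve / g0 = 3701 / 9.81 = 377.3 s

377.3 s


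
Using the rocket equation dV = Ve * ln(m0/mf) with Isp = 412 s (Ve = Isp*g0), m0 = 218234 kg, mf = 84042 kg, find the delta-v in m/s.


Ve = 412 * 9.81 = 4041.72 m/s
dV = 4041.72 * ln(218234/84042) = 3857 m/s

3857 m/s


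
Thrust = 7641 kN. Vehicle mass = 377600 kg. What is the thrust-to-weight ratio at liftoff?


TWR = 7641000 / (377600 * 9.81) = 2.06

2.06


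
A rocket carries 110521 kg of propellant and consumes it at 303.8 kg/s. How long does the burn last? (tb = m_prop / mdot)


tb = 110521 / 303.8 = 363.8 s

363.8 s


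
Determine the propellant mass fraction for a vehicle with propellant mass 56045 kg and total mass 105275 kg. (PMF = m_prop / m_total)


PMF = 56045 / 105275 = 0.532

0.532


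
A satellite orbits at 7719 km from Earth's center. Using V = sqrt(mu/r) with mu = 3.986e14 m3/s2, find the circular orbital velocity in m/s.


V = sqrt(3.986e14 / 7719000) = 7186 m/s

7186 m/s


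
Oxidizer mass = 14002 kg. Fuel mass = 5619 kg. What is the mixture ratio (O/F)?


MR = 14002 / 5619 = 2.49

2.49


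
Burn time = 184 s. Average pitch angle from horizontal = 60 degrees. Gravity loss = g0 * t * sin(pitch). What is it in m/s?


GL = 9.81 * 184 * sin(60 deg) = 1563 m/s

1563 m/s


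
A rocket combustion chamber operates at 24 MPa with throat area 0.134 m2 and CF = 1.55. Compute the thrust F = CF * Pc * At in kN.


F = 1.55 * 24e6 * 0.134 = 4.9848e+06 N = 4984.8 kN

4984.8 kN


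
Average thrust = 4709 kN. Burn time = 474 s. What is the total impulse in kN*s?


It = 4709 * 474 = 2232066 kN*s

2232066 kN*s


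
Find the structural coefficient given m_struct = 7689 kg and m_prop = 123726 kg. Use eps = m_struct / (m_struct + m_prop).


eps = 7689 / (7689 + 123726) = 0.0585

0.0585


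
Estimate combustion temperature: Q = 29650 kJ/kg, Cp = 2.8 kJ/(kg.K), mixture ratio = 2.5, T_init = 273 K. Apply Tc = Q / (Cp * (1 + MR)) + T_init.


Tc = 29650 / (2.8 * (1 + 2.5)) + 273 = 3299 K

3299 K


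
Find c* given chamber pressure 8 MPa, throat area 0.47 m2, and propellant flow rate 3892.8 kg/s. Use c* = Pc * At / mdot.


c* = 8e6 * 0.47 / 3892.8 = 966 m/s

966 m/s


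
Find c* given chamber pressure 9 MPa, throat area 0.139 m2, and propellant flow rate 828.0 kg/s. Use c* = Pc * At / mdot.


c* = 9e6 * 0.139 / 828.0 = 1511 m/s

1511 m/s


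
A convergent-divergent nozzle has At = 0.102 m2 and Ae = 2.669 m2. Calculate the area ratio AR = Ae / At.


AR = 2.669 / 0.102 = 26.2

26.2


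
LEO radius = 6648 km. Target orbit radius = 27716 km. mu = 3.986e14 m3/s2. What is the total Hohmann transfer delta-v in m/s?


V1 = sqrt(mu/r1) = 7743.25 m/s
dV1 = V1*(sqrt(2*r2/(r1+r2)) - 1) = 2091.24 m/s
V2 = sqrt(mu/r2) = 3792.31 m/s
dV2 = V2*(1 - sqrt(2*r1/(r1+r2))) = 1433.39 m/s
Total dV = 3525 m/s

3525 m/s


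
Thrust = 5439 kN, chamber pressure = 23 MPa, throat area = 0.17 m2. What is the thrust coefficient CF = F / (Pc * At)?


CF = 5439000 / (23e6 * 0.17) = 1.39

1.39


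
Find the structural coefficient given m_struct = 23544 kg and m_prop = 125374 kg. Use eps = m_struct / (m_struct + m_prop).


eps = 23544 / (23544 + 125374) = 0.1581

0.1581


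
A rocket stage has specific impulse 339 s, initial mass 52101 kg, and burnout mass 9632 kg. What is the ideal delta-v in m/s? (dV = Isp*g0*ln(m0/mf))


Ve = 339 * 9.81 = 3325.59 m/s
dV = 3325.59 * ln(52101/9632) = 5614 m/s

5614 m/s


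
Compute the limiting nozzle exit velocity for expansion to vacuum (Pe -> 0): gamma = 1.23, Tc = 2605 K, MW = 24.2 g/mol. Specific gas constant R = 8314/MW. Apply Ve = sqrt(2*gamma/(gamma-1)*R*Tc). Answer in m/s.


R = 8314 / 24.2 = 343.55 J/(kg.K)
Ve = sqrt(2 * 1.23 / (1.23 - 1) * 343.55 * 2605) = 3094 m/s

3094 m/s


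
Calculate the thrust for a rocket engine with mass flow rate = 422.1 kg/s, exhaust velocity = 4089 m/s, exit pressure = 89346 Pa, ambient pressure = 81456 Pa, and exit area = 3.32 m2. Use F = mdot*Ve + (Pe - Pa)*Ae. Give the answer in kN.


F = 422.1 * 4089 + (89346 - 81456) * 3.32 = 1.7522e+06 N = 1752.2 kN

1752.2 kN


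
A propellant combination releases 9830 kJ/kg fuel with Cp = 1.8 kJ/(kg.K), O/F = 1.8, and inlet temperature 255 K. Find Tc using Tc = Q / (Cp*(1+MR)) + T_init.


Tc = 9830 / (1.8 * (1 + 1.8)) + 255 = 2205 K

2205 K


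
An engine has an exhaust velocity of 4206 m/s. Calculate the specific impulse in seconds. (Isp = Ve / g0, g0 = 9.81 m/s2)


Isp = Ve / g0 = 4206 / 9.81 = 428.7 s

428.7 s


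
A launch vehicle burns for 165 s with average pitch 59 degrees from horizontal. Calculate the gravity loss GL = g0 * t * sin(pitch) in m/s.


GL = 9.81 * 165 * sin(59 deg) = 1387 m/s

1387 m/s


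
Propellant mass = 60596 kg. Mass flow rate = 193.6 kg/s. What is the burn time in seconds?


tb = 60596 / 193.6 = 313.0 s

313.0 s


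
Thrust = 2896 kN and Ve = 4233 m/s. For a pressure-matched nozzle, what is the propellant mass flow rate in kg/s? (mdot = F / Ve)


mdot = F / Ve = 2896000 / 4233 = 684.1 kg/s

684.1 kg/s


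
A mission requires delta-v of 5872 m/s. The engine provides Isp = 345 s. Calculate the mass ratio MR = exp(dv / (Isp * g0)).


Ve = 345 * 9.81 = 3384.45 m/s
MR = exp(5872 / 3384.45) = 5.669

5.669


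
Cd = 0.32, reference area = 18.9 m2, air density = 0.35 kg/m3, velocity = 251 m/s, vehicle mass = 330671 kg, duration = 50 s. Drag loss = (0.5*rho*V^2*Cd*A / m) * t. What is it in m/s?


D = 0.5 * 0.35 * 251^2 * 0.32 * 18.9 = 66680.26 N
a = 66680.26 / 330671 = 0.2017 m/s2
dV = 0.2017 * 50 = 10.1 m/s

10.1 m/s


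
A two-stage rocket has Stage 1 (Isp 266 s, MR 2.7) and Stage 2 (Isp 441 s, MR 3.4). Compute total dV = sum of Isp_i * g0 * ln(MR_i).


dV1 = 266 * 9.81 * ln(2.7) = 2591.9 m/s
dV2 = 441 * 9.81 * ln(3.4) = 5294.3 m/s
Total dV = 2591.9 + 5294.3 = 7886.2 m/s ~ 7886 m/s

7886 m/s


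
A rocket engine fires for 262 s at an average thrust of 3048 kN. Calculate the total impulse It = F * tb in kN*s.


It = 3048 * 262 = 798576 kN*s

798576 kN*s


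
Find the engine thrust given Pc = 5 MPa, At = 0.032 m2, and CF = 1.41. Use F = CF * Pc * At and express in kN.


F = 1.41 * 5e6 * 0.032 = 225600.0 N = 225.6 kN

225.6 kN


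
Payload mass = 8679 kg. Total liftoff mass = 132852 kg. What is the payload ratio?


PR = 8679 / 132852 = 0.0653

0.0653
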